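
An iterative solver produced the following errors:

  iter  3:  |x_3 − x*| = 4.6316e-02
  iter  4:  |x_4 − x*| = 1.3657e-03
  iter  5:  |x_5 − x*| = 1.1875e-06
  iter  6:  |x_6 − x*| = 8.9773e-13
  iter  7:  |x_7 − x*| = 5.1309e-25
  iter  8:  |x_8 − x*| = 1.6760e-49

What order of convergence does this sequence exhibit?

2

Consecutive ratios: |x_8 − x*|/|x_7 − x*| = 1.6760e-49/5.1309e-25 = 3.26648e-25, |x_7 − x*|/|x_6 − x*| = 5.1309e-25/8.9773e-13 = 5.71542e-13.
p ≈ ln(3.26648e-25)/ln(5.71542e-13) = -56.3809/-28.1904 ≈ 2.00.
So the convergence is quadratic (order 2).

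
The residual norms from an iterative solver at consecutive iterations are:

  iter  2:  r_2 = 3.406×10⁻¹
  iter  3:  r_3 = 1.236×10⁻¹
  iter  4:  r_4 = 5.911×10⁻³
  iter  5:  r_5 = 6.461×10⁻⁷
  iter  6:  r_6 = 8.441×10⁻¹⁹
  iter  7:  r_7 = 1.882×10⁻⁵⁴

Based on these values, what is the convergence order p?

Consecutive ratios: r_7/r_6 = 1.882×10⁻⁵⁴/8.441×10⁻¹⁹ = 2.22959e-36, r_6/r_5 = 8.441×10⁻¹⁹/6.461×10⁻⁷ = 1.30645e-12.
p ≈ ln(2.22959e-36)/ln(1.30645e-12) = -82.0912/-27.3637 ≈ 3.00.
So the convergence is cubic (order 3).

3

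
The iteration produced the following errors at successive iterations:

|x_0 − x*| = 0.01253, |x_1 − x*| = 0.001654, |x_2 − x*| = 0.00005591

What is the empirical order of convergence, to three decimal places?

1.673

p ≈ ln(|x_2 − x*|/|x_1 − x*|) / ln(|x_1 − x*|/|x_0 − x*|)
  = ln(0.00005591/0.001654) / ln(0.001654/0.01253)
  = ln(0.0338029) / ln(0.132003)
  = -3.387209 / -2.024931 ≈ 1.672753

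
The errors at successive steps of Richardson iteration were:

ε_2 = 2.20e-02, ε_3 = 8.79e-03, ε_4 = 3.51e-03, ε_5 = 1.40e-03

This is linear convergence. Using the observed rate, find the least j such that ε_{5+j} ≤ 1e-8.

13

Rate ρ ≈ ε_5/ε_4 = 1.40e-03/3.51e-03 = 0.3989.
After j more steps, ε_{5+j} ≈ 1.40e-03·ρ^j; need ρ^j ≤ 1e-8/1.40e-03 = 7.14286e-06.
j ≥ ln(7.14286e-06)/ln(0.3989) = -11.8494/-0.91904 = 12.893.
So 13 more iterations are needed.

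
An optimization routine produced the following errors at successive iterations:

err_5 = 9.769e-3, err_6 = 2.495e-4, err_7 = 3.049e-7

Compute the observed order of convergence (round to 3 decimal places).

1.829

p ≈ ln(err_7/err_6) / ln(err_6/err_5)
  = ln(3.049e-7/2.495e-4) / ln(2.495e-4/9.769e-3)
  = ln(0.00122204) / ln(0.02554)
  = -6.707234 / -3.667509 ≈ 1.828826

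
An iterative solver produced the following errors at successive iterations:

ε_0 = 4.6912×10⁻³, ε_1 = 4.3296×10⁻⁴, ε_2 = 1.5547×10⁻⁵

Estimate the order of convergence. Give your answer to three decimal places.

p ≈ ln(ε_2/ε_1) / ln(ε_1/ε_0)
  = ln(1.5547×10⁻⁵/4.3296×10⁻⁴) / ln(4.3296×10⁻⁴/4.6912×10⁻³)
  = ln(0.0359086) / ln(0.092292)
  = -3.326778 / -2.382798 ≈ 1.396165

1.396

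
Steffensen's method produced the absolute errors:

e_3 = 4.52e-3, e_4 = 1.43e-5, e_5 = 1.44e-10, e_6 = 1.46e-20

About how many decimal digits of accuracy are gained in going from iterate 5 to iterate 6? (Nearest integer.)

Digits gained ≈ log₁₀(e_5/e_6) = log₁₀(1.44e-10/1.46e-20) = log₁₀(9.86301e+09) ≈ 9.994.

10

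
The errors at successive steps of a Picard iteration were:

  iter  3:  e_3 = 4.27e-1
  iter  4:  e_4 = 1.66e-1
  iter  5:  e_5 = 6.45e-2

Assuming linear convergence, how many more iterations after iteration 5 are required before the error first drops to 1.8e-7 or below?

14

Rate ρ ≈ e_5/e_4 = 6.45e-2/1.66e-1 = 0.3886.
After j more steps, e_{5+j} ≈ 6.45e-2·ρ^j; need ρ^j ≤ 1.8e-7/6.45e-2 = 2.7907e-06.
j ≥ ln(2.7907e-06)/ln(0.3886) = -12.7892/-0.94520 = 13.531.
So 14 more iterations are needed.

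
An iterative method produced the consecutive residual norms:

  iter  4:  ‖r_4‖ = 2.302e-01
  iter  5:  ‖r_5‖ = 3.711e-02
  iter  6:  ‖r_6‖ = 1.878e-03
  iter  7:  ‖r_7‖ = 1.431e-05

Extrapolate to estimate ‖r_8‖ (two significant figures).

First estimate the order: p ≈ ln(‖r_7‖/‖r_6‖) / ln(‖r_6‖/‖r_5‖) = ln(1.431e-05/1.878e-03)/ln(1.878e-03/3.711e-02) = ln(0.00761981)/ln(0.0506063) ≈ 1.6346.
Then ‖r_8‖ ≈ ‖r_7‖·(‖r_7‖/‖r_6‖)^p = 1.431e-05·(0.00761981)^1.6346 = 1.431e-05·0.000345005 ≈ 4.937e-09.

4.9e-9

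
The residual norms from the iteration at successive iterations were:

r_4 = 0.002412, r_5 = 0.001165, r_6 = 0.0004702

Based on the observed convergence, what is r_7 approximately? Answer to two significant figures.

1.5e-4

First estimate the order: p ≈ ln(r_6/r_5) / ln(r_5/r_4) = ln(0.0004702/0.001165)/ln(0.001165/0.002412) = ln(0.403605)/ln(0.483002) ≈ 1.2468.
Then r_7 ≈ r_6·(r_6/r_5)^p = 0.0004702·(0.403605)^1.2468 = 0.0004702·0.322631 ≈ 0.0001517.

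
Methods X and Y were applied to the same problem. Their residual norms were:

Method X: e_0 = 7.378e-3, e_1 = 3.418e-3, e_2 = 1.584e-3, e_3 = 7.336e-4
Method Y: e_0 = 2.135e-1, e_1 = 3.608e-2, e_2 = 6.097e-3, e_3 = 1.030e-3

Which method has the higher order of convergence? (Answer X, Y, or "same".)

Method X: p ≈ ln(7.336e-4/1.584e-3)/ln(1.584e-3/3.418e-3) ≈ 1.00.
Method Y: p ≈ ln(1.030e-3/6.097e-3)/ln(6.097e-3/3.608e-2) ≈ 1.00.
Both orders ≈ 1.0 — effectively the same.

same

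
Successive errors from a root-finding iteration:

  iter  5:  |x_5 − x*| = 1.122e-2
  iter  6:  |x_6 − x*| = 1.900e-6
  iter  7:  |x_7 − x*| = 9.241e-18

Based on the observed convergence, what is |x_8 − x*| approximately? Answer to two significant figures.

First estimate the order: p ≈ ln(|x_7 − x*|/|x_6 − x*|) / ln(|x_6 − x*|/|x_5 − x*|) = ln(9.241e-18/1.900e-6)/ln(1.900e-6/1.122e-2) = ln(4.86368e-12)/ln(0.00016934) ≈ 2.9998.
Then |x_8 − x*| ≈ |x_7 − x*|·(|x_7 − x*|/|x_6 − x*|)^p = 9.241e-18·(4.86368e-12)^2.9998 = 9.241e-18·1.15653e-34 ≈ 1.069e-51.

1.1e-51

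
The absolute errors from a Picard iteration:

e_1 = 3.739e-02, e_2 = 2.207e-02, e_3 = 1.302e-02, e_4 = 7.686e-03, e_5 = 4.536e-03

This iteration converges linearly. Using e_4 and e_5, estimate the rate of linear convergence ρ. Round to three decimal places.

ρ ≈ e_5/e_4 = 4.536e-03/7.686e-03 = 0.59016

0.590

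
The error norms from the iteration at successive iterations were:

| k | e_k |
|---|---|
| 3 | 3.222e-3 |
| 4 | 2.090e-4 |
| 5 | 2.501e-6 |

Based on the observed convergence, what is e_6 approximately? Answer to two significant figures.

1.9e-9

First estimate the order: p ≈ ln(e_5/e_4) / ln(e_4/e_3) = ln(2.501e-6/2.090e-4)/ln(2.090e-4/3.222e-3) = ln(0.0119665)/ln(0.0648665) ≈ 1.6179.
Then e_6 ≈ e_5·(e_5/e_4)^p = 2.501e-6·(0.0119665)^1.6179 = 2.501e-6·0.000776861 ≈ 1.943e-09.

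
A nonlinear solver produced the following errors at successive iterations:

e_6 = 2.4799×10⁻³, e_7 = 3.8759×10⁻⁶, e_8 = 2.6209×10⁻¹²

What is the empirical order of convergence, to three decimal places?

2.199

p ≈ ln(e_8/e_7) / ln(e_7/e_6)
  = ln(2.6209×10⁻¹²/3.8759×10⁻⁶) / ln(3.8759×10⁻⁶/2.4799×10⁻³)
  = ln(6.76204e-07) / ln(0.00156293)
  = -14.206771 / -6.461193 ≈ 2.198784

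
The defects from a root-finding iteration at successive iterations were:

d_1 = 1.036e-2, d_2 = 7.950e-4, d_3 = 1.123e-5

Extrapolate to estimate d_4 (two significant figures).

9.6e-9

First estimate the order: p ≈ ln(d_3/d_2) / ln(d_2/d_1) = ln(1.123e-5/7.950e-4)/ln(7.950e-4/1.036e-2) = ln(0.0141258)/ln(0.0767375) ≈ 1.6592.
Then d_4 ≈ d_3·(d_3/d_2)^p = 1.123e-5·(0.0141258)^1.6592 = 1.123e-5·0.000852122 ≈ 9.569e-09.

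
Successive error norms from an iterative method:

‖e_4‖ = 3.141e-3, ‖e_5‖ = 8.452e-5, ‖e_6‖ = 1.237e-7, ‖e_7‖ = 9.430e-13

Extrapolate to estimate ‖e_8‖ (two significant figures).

5.4e-22

First estimate the order: p ≈ ln(‖e_7‖/‖e_6‖) / ln(‖e_6‖/‖e_5‖) = ln(9.430e-13/1.237e-7)/ln(1.237e-7/8.452e-5) = ln(7.62328e-06)/ln(0.00146356) ≈ 1.8055.
Then ‖e_8‖ ≈ ‖e_7‖·(‖e_7‖/‖e_6‖)^p = 9.430e-13·(7.62328e-06)^1.8055 = 9.430e-13·5.75052e-10 ≈ 5.423e-22.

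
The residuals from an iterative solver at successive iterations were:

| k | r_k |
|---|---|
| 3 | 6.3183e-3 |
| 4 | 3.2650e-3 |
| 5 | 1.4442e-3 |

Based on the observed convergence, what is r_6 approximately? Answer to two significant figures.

First estimate the order: p ≈ ln(r_5/r_4) / ln(r_4/r_3) = ln(1.4442e-3/3.2650e-3)/ln(3.2650e-3/6.3183e-3) = ln(0.442328)/ln(0.516753) ≈ 1.2356.
Then r_6 ≈ r_5·(r_5/r_4)^p = 1.4442e-3·(0.442328)^1.2356 = 1.4442e-3·0.364991 ≈ 0.0005271.

5.3e-4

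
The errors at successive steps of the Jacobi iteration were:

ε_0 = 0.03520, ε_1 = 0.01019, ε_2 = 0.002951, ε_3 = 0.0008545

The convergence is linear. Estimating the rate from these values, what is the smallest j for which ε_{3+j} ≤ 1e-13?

Rate ρ ≈ ε_3/ε_2 = 0.0008545/0.002951 = 0.2896.
After j more steps, ε_{3+j} ≈ 0.0008545·ρ^j; need ρ^j ≤ 1e-13/0.0008545 = 1.17028e-10.
j ≥ ln(1.17028e-10)/ln(0.2896) = -22.8686/-1.23925 = 18.454.
So 19 more iterations are needed.

19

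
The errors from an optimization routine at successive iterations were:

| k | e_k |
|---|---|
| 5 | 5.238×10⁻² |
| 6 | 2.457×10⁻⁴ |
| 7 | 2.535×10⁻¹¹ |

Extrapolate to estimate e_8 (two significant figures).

First estimate the order: p ≈ ln(e_7/e_6) / ln(e_6/e_5) = ln(2.535×10⁻¹¹/2.457×10⁻⁴)/ln(2.457×10⁻⁴/5.238×10⁻²) = ln(1.03175e-07)/ln(0.00469072) ≈ 3.0001.
Then e_8 ≈ e_7·(e_7/e_6)^p = 2.535×10⁻¹¹·(1.03175e-07)^3.0001 = 2.535×10⁻¹¹·1.09654e-21 ≈ 2.78e-32.

2.8e-32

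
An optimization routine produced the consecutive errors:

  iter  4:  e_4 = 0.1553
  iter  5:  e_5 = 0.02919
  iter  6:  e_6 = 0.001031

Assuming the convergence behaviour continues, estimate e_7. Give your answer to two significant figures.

First estimate the order: p ≈ ln(e_6/e_5) / ln(e_5/e_4) = ln(0.001031/0.02919)/ln(0.02919/0.1553) = ln(0.0353203)/ln(0.187959) ≈ 2.0001.
Then e_7 ≈ e_6·(e_6/e_5)^p = 0.001031·(0.0353203)^2.0001 = 0.001031·0.00124711 ≈ 1.286e-06.

1.3e-6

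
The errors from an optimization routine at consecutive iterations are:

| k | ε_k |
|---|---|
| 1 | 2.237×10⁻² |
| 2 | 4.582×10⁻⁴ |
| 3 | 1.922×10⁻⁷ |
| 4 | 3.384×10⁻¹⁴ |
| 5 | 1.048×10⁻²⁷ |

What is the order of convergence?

Consecutive ratios: ε_5/ε_4 = 1.048×10⁻²⁷/3.384×10⁻¹⁴ = 3.09693e-14, ε_4/ε_3 = 3.384×10⁻¹⁴/1.922×10⁻⁷ = 1.76067e-07.
p ≈ ln(3.09693e-14)/ln(1.76067e-07) = -31.1058/-15.5524 ≈ 2.00.
So the convergence is quadratic (order 2).

2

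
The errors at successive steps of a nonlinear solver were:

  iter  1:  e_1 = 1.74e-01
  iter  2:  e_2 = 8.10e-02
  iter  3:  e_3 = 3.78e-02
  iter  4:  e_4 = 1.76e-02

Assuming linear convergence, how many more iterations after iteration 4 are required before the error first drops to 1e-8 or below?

19

Rate ρ ≈ e_4/e_3 = 1.76e-02/3.78e-02 = 0.4656.
After j more steps, e_{4+j} ≈ 1.76e-02·ρ^j; need ρ^j ≤ 1e-8/1.76e-02 = 5.68182e-07.
j ≥ ln(5.68182e-07)/ln(0.4656) = -14.3808/-0.76443 = 18.812.
So 19 more iterations are needed.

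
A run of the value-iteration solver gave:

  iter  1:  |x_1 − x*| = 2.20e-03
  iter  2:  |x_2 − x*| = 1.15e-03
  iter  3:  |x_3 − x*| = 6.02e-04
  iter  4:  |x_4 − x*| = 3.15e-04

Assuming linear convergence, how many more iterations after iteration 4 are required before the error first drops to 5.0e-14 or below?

35

Rate ρ ≈ |x_4 − x*|/|x_3 − x*| = 3.15e-04/6.02e-04 = 0.5233.
After j more steps, |x_{4+j} − x*| ≈ 3.15e-04·ρ^j; need ρ^j ≤ 5.0e-14/3.15e-04 = 1.5873e-10.
j ≥ ln(1.5873e-10)/ln(0.5233) = -22.5638/-0.64760 = 34.842.
So 35 more iterations are needed.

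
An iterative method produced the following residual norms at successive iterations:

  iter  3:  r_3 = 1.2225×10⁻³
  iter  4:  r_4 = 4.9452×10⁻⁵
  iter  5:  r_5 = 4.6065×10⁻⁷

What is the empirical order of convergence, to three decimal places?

1.458

p ≈ ln(r_5/r_4) / ln(r_4/r_3)
  = ln(4.6065×10⁻⁷/4.9452×10⁻⁵) / ln(4.9452×10⁻⁵/1.2225×10⁻³)
  = ln(0.00931509) / ln(0.0404515)
  = -4.676120 / -3.207652 ≈ 1.457802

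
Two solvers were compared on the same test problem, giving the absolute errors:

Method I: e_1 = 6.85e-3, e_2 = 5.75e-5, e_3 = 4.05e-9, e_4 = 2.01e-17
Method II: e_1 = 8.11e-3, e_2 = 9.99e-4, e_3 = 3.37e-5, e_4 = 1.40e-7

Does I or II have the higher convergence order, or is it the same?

Method I: p ≈ ln(2.01e-17/4.05e-9)/ln(4.05e-9/5.75e-5) ≈ 2.00.
Method II: p ≈ ln(1.40e-7/3.37e-5)/ln(3.37e-5/9.99e-4) ≈ 1.62.
Method I has the higher order (≈2.0 vs ≈1.6).

I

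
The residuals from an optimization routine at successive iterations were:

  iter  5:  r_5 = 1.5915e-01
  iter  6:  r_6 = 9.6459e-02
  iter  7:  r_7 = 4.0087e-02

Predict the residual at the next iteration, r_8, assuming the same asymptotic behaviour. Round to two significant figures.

8.6e-3

First estimate the order: p ≈ ln(r_7/r_6) / ln(r_6/r_5) = ln(4.0087e-02/9.6459e-02)/ln(9.6459e-02/1.5915e-01) = ln(0.415586)/ln(0.606089) ≈ 1.7536.
Then r_8 ≈ r_7·(r_7/r_6)^p = 4.0087e-02·(0.415586)^1.7536 = 4.0087e-02·0.214429 ≈ 0.008596.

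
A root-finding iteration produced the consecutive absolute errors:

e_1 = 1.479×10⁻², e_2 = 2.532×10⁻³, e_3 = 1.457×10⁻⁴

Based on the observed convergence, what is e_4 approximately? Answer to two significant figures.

1.4e-6

First estimate the order: p ≈ ln(e_3/e_2) / ln(e_2/e_1) = ln(1.457×10⁻⁴/2.532×10⁻³)/ln(2.532×10⁻³/1.479×10⁻²) = ln(0.0575434)/ln(0.171197) ≈ 1.6177.
Then e_4 ≈ e_3·(e_3/e_2)^p = 1.457×10⁻⁴·(0.0575434)^1.6177 = 1.457×10⁻⁴·0.00986381 ≈ 1.437e-06.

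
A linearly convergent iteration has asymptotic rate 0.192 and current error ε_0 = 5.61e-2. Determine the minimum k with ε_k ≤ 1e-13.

17

After k steps, ε_k ≈ 5.61e-2·0.192^k.
Need 0.192^k ≤ 1e-13/5.61e-2 = 1.78253e-12.
k ≥ ln(1.78253e-12)/ln(0.192) = -27.0530/-1.65026 = 16.393.
Smallest integer k = 17.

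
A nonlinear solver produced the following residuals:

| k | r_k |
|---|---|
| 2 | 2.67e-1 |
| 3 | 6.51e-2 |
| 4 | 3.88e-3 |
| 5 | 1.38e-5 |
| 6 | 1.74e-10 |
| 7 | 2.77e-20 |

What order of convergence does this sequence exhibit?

2

Consecutive ratios: r_7/r_6 = 2.77e-20/1.74e-10 = 1.59195e-10, r_6/r_5 = 1.74e-10/1.38e-5 = 1.26087e-05.
p ≈ ln(1.59195e-10)/ln(1.26087e-05) = -22.5609/-11.2811 ≈ 2.00.
So the convergence is quadratic (order 2).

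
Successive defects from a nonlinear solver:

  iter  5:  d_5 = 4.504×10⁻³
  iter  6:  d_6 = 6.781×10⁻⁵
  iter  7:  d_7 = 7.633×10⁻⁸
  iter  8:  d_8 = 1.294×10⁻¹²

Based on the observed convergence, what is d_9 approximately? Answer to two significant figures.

First estimate the order: p ≈ ln(d_8/d_7) / ln(d_7/d_6) = ln(1.294×10⁻¹²/7.633×10⁻⁸)/ln(7.633×10⁻⁸/6.781×10⁻⁵) = ln(1.69527e-05)/ln(0.00112565) ≈ 1.6180.
Then d_9 ≈ d_8·(d_8/d_7)^p = 1.294×10⁻¹²·(1.69527e-05)^1.6180 = 1.294×10⁻¹²·1.90945e-08 ≈ 2.471e-20.

2.5e-20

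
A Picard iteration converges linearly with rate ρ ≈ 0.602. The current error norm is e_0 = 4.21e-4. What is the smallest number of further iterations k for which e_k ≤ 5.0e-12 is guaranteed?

36

After k steps, e_k ≈ 4.21e-4·0.602^k.
Need 0.602^k ≤ 5.0e-12/4.21e-4 = 1.18765e-08.
k ≥ ln(1.18765e-08)/ln(0.602) = -18.2487/-0.50750 = 35.958.
Smallest integer k = 36.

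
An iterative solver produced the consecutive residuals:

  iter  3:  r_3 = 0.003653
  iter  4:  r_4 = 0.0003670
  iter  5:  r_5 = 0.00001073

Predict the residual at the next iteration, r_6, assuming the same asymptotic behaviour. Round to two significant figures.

4.7e-8

First estimate the order: p ≈ ln(r_5/r_4) / ln(r_4/r_3) = ln(0.00001073/0.0003670)/ln(0.0003670/0.003653) = ln(0.0292371)/ln(0.100465) ≈ 1.5372.
Then r_6 ≈ r_5·(r_5/r_4)^p = 0.00001073·(0.0292371)^1.5372 = 0.00001073·0.00438363 ≈ 4.704e-08.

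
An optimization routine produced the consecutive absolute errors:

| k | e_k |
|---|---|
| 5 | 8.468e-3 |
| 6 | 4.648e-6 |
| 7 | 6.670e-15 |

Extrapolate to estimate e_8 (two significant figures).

First estimate the order: p ≈ ln(e_7/e_6) / ln(e_6/e_5) = ln(6.670e-15/4.648e-6)/ln(4.648e-6/8.468e-3) = ln(1.43503e-09)/ln(0.00054889) ≈ 2.7122.
Then e_8 ≈ e_7·(e_7/e_6)^p = 6.670e-15·(1.43503e-09)^2.7122 = 6.670e-15·1.03666e-24 ≈ 6.915e-39.

6.9e-39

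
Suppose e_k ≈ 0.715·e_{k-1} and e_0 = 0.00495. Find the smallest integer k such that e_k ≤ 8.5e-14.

After k steps, e_k ≈ 0.00495·0.715^k.
Need 0.715^k ≤ 8.5e-14/0.00495 = 1.71717e-11.
k ≥ ln(1.71717e-11)/ln(0.715) = -24.7878/-0.33547 = 73.890.
Smallest integer k = 74.

74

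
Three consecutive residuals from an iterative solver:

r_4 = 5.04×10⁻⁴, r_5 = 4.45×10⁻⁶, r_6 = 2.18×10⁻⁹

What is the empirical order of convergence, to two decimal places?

p ≈ ln(r_6/r_5) / ln(r_5/r_4)
  = ln(2.18×10⁻⁹/4.45×10⁻⁶) / ln(4.45×10⁻⁶/5.04×10⁻⁴)
  = ln(0.000489888) / ln(0.00882937)
  = -7.62133 / -4.72967 ≈ 1.61139

1.61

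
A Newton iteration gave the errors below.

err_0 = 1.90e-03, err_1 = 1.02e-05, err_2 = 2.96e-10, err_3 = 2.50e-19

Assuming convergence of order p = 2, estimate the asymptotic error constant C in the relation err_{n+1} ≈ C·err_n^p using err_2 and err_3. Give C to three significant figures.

2.85

C ≈ err_3 / err_2^2
  = 2.50e-19 / (2.96e-10)^2
  = 2.50e-19 / 8.7616e-20 ≈ 2.8534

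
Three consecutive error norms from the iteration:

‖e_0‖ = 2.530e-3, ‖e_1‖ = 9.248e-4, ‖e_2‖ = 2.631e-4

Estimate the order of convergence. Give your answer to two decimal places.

1.25

p ≈ ln(‖e_2‖/‖e_1‖) / ln(‖e_1‖/‖e_0‖)
  = ln(2.631e-4/9.248e-4) / ln(9.248e-4/2.530e-3)
  = ln(0.284494) / ln(0.365534)
  = -1.25704 / -1.00640 ≈ 1.24905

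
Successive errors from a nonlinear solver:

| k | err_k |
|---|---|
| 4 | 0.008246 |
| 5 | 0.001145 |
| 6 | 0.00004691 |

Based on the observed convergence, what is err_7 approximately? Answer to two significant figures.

2.7e-7

First estimate the order: p ≈ ln(err_6/err_5) / ln(err_5/err_4) = ln(0.00004691/0.001145)/ln(0.001145/0.008246) = ln(0.0409694)/ln(0.138855) ≈ 1.6182.
Then err_7 ≈ err_6·(err_6/err_5)^p = 0.00004691·(0.0409694)^1.6182 = 0.00004691·0.00568437 ≈ 2.667e-07.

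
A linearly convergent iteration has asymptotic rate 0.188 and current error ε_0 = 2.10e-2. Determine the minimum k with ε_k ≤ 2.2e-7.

After k steps, ε_k ≈ 2.10e-2·0.188^k.
Need 0.188^k ≤ 2.2e-7/2.10e-2 = 1.04762e-05.
k ≥ ln(1.04762e-05)/ln(0.188) = -11.4664/-1.67131 = 6.861.
Smallest integer k = 7.

7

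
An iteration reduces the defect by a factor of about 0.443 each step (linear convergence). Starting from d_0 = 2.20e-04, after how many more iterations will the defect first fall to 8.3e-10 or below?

16

After k steps, d_k ≈ 2.20e-04·0.443^k.
Need 0.443^k ≤ 8.3e-10/2.20e-04 = 3.77273e-06.
k ≥ ln(3.77273e-06)/ln(0.443) = -12.4877/-0.81419 = 15.338.
Smallest integer k = 16.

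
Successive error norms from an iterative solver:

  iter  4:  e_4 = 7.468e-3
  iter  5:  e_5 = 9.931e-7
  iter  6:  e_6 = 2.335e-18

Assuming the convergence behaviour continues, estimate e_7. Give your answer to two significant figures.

3.0e-53

First estimate the order: p ≈ ln(e_6/e_5) / ln(e_5/e_4) = ln(2.335e-18/9.931e-7)/ln(9.931e-7/7.468e-3) = ln(2.35122e-12)/ln(0.000132981) ≈ 3.0000.
Then e_7 ≈ e_6·(e_6/e_5)^p = 2.335e-18·(2.35122e-12)^3.0000 = 2.335e-18·1.29981e-35 ≈ 3.035e-53.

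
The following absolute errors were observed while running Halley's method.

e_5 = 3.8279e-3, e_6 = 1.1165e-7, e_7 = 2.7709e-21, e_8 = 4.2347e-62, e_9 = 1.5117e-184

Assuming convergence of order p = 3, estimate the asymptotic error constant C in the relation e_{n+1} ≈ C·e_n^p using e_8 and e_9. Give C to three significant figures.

1.99

C ≈ e_9 / e_8^3
  = 1.5117e-184 / (4.2347e-62)^3
  = 1.5117e-184 / 7.59395e-185 ≈ 1.9907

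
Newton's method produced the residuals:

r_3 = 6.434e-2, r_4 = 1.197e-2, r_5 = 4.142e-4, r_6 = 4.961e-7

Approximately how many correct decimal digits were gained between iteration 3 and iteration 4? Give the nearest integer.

Digits gained ≈ log₁₀(r_3/r_4) = log₁₀(6.434e-2/1.197e-2) = log₁₀(5.3751) ≈ 0.730.

1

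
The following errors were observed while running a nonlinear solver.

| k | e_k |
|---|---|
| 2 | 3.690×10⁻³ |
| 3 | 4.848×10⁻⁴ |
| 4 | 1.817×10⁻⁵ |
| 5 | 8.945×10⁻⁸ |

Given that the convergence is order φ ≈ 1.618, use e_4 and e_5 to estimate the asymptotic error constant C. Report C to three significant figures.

4.19

C ≈ e_5 / e_4^1.618
  = 8.945×10⁻⁸ / (1.817×10⁻⁵)^1.618
  = 8.945×10⁻⁸ / 2.13617e-08 ≈ 4.1874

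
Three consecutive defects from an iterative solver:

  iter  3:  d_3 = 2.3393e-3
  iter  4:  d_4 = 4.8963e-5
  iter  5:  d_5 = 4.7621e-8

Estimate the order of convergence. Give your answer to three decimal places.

p ≈ ln(d_5/d_4) / ln(d_4/d_3)
  = ln(4.7621e-8/4.8963e-5) / ln(4.8963e-5/2.3393e-3)
  = ln(0.000972592) / ln(0.0209306)
  = -6.935546 / -3.866543 ≈ 1.793733

1.794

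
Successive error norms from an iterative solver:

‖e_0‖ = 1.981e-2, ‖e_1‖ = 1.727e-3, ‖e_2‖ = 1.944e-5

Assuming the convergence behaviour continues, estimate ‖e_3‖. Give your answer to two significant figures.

5.1e-9

First estimate the order: p ≈ ln(‖e_2‖/‖e_1‖) / ln(‖e_1‖/‖e_0‖) = ln(1.944e-5/1.727e-3)/ln(1.727e-3/1.981e-2) = ln(0.0112565)/ln(0.0871782) ≈ 1.8390.
Then ‖e_3‖ ≈ ‖e_2‖·(‖e_2‖/‖e_1‖)^p = 1.944e-5·(0.0112565)^1.8390 = 1.944e-5·0.000260934 ≈ 5.073e-09.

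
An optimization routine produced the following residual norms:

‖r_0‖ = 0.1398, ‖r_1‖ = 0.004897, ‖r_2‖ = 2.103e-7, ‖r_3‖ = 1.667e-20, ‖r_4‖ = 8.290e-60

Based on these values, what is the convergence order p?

Consecutive ratios: ‖r_4‖/‖r_3‖ = 8.290e-60/1.667e-20 = 4.97301e-40, ‖r_3‖/‖r_2‖ = 1.667e-20/2.103e-7 = 7.92677e-14.
p ≈ ln(4.97301e-40)/ln(7.92677e-14) = -90.4994/-30.1659 ≈ 3.00.
So the convergence is cubic (order 3).

3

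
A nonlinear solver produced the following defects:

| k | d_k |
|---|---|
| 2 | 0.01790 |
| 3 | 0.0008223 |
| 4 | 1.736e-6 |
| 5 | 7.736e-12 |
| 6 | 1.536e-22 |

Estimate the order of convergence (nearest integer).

Consecutive ratios: d_6/d_5 = 1.536e-22/7.736e-12 = 1.98552e-11, d_5/d_4 = 7.736e-12/1.736e-6 = 4.45622e-06.
p ≈ ln(1.98552e-11)/ln(4.45622e-06) = -24.6426/-12.3212 ≈ 2.00.
So the convergence is quadratic (order 2).

2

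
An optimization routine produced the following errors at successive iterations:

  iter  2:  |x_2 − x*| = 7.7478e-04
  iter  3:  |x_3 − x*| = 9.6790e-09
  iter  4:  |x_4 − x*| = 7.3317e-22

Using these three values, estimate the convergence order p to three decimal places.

2.676

p ≈ ln(|x_4 − x*|/|x_3 − x*|) / ln(|x_3 − x*|/|x_2 − x*|)
  = ln(7.3317e-22/9.6790e-09) / ln(9.6790e-09/7.7478e-04)
  = ln(7.57485e-14) / ln(1.24926e-05)
  = -30.211358 / -11.290374 ≈ 2.675851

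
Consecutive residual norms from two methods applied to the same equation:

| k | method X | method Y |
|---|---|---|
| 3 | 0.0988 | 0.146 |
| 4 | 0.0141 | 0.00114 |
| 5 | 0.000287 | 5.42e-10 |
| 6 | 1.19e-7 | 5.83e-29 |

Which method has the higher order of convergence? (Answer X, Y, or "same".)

Method X: p ≈ ln(1.19e-7/0.000287)/ln(0.000287/0.0141) ≈ 2.00.
Method Y: p ≈ ln(5.83e-29/5.42e-10)/ln(5.42e-10/0.00114) ≈ 3.00.
Method Y has the higher order (≈3.0 vs ≈2.0).

Y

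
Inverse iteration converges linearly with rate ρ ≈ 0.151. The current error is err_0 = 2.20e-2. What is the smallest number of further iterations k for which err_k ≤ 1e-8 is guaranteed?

8

After k steps, err_k ≈ 2.20e-2·0.151^k.
Need 0.151^k ≤ 1e-8/2.20e-2 = 4.54545e-07.
k ≥ ln(4.54545e-07)/ln(0.151) = -14.6040/-1.89048 = 7.725.
Smallest integer k = 8.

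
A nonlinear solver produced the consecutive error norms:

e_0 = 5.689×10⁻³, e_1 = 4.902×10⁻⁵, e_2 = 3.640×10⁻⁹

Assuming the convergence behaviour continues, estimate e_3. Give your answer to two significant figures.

2.0e-17

First estimate the order: p ≈ ln(e_2/e_1) / ln(e_1/e_0) = ln(3.640×10⁻⁹/4.902×10⁻⁵)/ln(4.902×10⁻⁵/5.689×10⁻³) = ln(7.42554e-05)/ln(0.00861663) ≈ 2.0000.
Then e_3 ≈ e_2·(e_2/e_1)^p = 3.640×10⁻⁹·(7.42554e-05)^2.0000 = 3.640×10⁻⁹·5.51386e-09 ≈ 2.007e-17.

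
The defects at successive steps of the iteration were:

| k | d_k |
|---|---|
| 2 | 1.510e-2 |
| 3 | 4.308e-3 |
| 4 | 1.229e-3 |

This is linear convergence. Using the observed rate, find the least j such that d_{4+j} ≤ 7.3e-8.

8

Rate ρ ≈ d_4/d_3 = 1.229e-3/4.308e-3 = 0.2853.
After j more steps, d_{4+j} ≈ 1.229e-3·ρ^j; need ρ^j ≤ 7.3e-8/1.229e-3 = 5.93979e-05.
j ≥ ln(5.93979e-05)/ln(0.2853) = -9.7313/-1.25421 = 7.759.
So 8 more iterations are needed.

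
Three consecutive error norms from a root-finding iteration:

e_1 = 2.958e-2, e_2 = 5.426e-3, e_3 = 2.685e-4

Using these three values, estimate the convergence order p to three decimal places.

p ≈ ln(e_3/e_2) / ln(e_2/e_1)
  = ln(2.685e-4/5.426e-3) / ln(5.426e-3/2.958e-2)
  = ln(0.049484) / ln(0.183435)
  = -3.006106 / -1.695895 ≈ 1.772578

1.773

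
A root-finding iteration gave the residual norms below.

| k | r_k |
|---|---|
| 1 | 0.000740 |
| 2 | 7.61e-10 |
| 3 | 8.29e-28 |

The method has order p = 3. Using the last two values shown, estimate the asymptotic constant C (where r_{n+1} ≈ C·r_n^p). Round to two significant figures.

C ≈ r_3 / r_2^3
  = 8.29e-28 / (7.61e-10)^3
  = 8.29e-28 / 4.40711e-28 ≈ 1.8811

1.9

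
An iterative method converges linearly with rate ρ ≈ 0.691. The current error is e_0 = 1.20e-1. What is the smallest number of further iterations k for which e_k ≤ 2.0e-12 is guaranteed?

After k steps, e_k ≈ 1.20e-1·0.691^k.
Need 0.691^k ≤ 2.0e-12/1.20e-1 = 1.66667e-11.
k ≥ ln(1.66667e-11)/ln(0.691) = -24.8176/-0.36962 = 67.144.
Smallest integer k = 68.

68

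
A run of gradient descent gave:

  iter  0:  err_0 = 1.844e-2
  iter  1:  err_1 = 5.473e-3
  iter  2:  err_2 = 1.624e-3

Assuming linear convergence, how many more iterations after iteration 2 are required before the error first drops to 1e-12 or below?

Rate ρ ≈ err_2/err_1 = 1.624e-3/5.473e-3 = 0.2967.
After j more steps, err_{2+j} ≈ 1.624e-3·ρ^j; need ρ^j ≤ 1e-12/1.624e-3 = 6.15764e-10.
j ≥ ln(6.15764e-10)/ln(0.2967) = -21.2082/-1.21503 = 17.455.
So 18 more iterations are needed.

18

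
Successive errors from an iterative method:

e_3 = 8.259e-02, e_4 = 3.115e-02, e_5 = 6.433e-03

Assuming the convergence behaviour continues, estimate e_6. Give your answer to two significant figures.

First estimate the order: p ≈ ln(e_5/e_4) / ln(e_4/e_3) = ln(6.433e-03/3.115e-02)/ln(3.115e-02/8.259e-02) = ln(0.206517)/ln(0.377164) ≈ 1.6177.
Then e_6 ≈ e_5·(e_5/e_4)^p = 6.433e-03·(0.206517)^1.6177 = 6.433e-03·0.0779478 ≈ 0.0005014.

5.0e-4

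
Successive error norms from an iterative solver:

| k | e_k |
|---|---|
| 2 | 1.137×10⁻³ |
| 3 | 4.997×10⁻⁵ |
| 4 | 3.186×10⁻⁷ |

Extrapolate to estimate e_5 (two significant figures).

First estimate the order: p ≈ ln(e_4/e_3) / ln(e_3/e_2) = ln(3.186×10⁻⁷/4.997×10⁻⁵)/ln(4.997×10⁻⁵/1.137×10⁻³) = ln(0.00637583)/ln(0.043949) ≈ 1.6178.
Then e_5 ≈ e_4·(e_4/e_3)^p = 3.186×10⁻⁷·(0.00637583)^1.6178 = 3.186×10⁻⁷·0.000280659 ≈ 8.942e-11.

8.9e-11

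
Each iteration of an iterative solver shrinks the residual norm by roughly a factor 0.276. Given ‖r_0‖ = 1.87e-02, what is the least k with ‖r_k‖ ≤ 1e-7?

10

After k steps, ‖r_k‖ ≈ 1.87e-02·0.276^k.
Need 0.276^k ≤ 1e-7/1.87e-02 = 5.34759e-06.
k ≥ ln(5.34759e-06)/ln(0.276) = -12.1389/-1.28735 = 9.429.
Smallest integer k = 10.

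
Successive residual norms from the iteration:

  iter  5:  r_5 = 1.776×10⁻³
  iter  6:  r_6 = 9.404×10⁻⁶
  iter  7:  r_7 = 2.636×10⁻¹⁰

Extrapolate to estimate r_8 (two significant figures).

2.1e-19

First estimate the order: p ≈ ln(r_7/r_6) / ln(r_6/r_5) = ln(2.636×10⁻¹⁰/9.404×10⁻⁶)/ln(9.404×10⁻⁶/1.776×10⁻³) = ln(2.80306e-05)/ln(0.00529505) ≈ 2.0000.
Then r_8 ≈ r_7·(r_7/r_6)^p = 2.636×10⁻¹⁰·(2.80306e-05)^2.0000 = 2.636×10⁻¹⁰·7.85715e-10 ≈ 2.071e-19.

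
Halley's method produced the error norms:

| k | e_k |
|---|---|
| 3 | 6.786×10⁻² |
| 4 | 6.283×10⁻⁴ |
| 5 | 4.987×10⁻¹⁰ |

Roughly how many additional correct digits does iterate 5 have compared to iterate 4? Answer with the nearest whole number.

6

Digits gained ≈ log₁₀(e_4/e_5) = log₁₀(6.283×10⁻⁴/4.987×10⁻¹⁰) = log₁₀(1.25988e+06) ≈ 6.100.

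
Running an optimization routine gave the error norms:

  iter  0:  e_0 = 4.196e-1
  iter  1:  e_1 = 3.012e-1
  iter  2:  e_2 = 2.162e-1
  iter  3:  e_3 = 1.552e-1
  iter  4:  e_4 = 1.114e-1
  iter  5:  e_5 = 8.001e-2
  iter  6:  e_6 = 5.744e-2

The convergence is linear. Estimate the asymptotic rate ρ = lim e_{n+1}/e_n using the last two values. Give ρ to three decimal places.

0.718

ρ ≈ e_6/e_5 = 5.744e-2/8.001e-2 = 0.71791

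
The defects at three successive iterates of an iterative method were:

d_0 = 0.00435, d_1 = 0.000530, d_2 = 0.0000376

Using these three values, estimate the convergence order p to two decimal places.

1.26

p ≈ ln(d_2/d_1) / ln(d_1/d_0)
  = ln(0.0000376/0.000530) / ln(0.000530/0.00435)
  = ln(0.0709434) / ln(0.121839)
  = -2.64587 / -2.10505 ≈ 1.25692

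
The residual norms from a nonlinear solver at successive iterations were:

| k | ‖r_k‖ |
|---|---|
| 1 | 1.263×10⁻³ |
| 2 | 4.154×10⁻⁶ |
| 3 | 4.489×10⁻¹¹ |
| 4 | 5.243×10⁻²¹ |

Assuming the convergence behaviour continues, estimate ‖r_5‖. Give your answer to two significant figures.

7.2e-41

First estimate the order: p ≈ ln(‖r_4‖/‖r_3‖) / ln(‖r_3‖/‖r_2‖) = ln(5.243×10⁻²¹/4.489×10⁻¹¹)/ln(4.489×10⁻¹¹/4.154×10⁻⁶) = ln(1.16797e-10)/ln(1.08065e-05) ≈ 2.0000.
Then ‖r_5‖ ≈ ‖r_4‖·(‖r_4‖/‖r_3‖)^p = 5.243×10⁻²¹·(1.16797e-10)^2.0000 = 5.243×10⁻²¹·1.36415e-20 ≈ 7.152e-41.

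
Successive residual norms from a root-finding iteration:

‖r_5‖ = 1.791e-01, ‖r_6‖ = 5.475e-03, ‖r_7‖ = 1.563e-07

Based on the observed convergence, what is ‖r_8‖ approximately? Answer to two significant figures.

3.6e-21

First estimate the order: p ≈ ln(‖r_7‖/‖r_6‖) / ln(‖r_6‖/‖r_5‖) = ln(1.563e-07/5.475e-03)/ln(5.475e-03/1.791e-01) = ln(2.85479e-05)/ln(0.0305695) ≈ 3.0002.
Then ‖r_8‖ ≈ ‖r_7‖·(‖r_7‖/‖r_6‖)^p = 1.563e-07·(2.85479e-05)^3.0002 = 1.563e-07·2.32174e-14 ≈ 3.629e-21.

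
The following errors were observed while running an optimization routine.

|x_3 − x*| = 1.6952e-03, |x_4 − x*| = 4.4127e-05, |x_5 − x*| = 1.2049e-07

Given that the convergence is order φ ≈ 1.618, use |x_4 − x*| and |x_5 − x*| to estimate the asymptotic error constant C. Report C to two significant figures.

C ≈ |x_5 − x*| / |x_4 − x*|^1.618
  = 1.2049e-07 / (4.4127e-05)^1.618
  = 1.2049e-07 / 8.97701e-08 ≈ 1.3422

1.3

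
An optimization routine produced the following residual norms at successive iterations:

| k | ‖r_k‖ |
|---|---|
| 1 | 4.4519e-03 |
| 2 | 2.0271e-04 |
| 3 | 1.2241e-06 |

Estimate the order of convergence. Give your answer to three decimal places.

1.654

p ≈ ln(‖r_3‖/‖r_2‖) / ln(‖r_2‖/‖r_1‖)
  = ln(1.2241e-06/2.0271e-04) / ln(2.0271e-04/4.4519e-03)
  = ln(0.00603868) / ln(0.0455334)
  = -5.109570 / -3.089309 ≈ 1.653952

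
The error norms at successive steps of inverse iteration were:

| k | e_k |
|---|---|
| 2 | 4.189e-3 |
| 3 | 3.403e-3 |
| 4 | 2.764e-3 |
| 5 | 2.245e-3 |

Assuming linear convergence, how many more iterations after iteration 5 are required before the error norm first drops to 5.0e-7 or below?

41

Rate ρ ≈ e_5/e_4 = 2.245e-3/2.764e-3 = 0.8122.
After j more steps, e_{5+j} ≈ 2.245e-3·ρ^j; need ρ^j ≤ 5.0e-7/2.245e-3 = 0.000222717.
j ≥ ln(0.000222717)/ln(0.8122) = -8.4096/-0.20801 = 40.429.
So 41 more iterations are needed.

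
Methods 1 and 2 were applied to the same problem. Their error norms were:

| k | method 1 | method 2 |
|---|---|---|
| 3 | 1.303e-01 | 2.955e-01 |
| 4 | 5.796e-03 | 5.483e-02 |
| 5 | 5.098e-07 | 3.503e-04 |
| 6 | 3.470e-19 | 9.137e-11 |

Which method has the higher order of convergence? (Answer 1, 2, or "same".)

same

Method 1: p ≈ ln(3.470e-19/5.098e-07)/ln(5.098e-07/5.796e-03) ≈ 3.00.
Method 2: p ≈ ln(9.137e-11/3.503e-04)/ln(3.503e-04/5.483e-02) ≈ 3.00.
Both orders ≈ 3.0 — effectively the same.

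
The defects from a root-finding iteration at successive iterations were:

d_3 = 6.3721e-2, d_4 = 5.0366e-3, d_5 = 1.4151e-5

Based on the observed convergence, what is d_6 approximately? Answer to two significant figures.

First estimate the order: p ≈ ln(d_5/d_4) / ln(d_4/d_3) = ln(1.4151e-5/5.0366e-3)/ln(5.0366e-3/6.3721e-2) = ln(0.00280963)/ln(0.0790414) ≈ 2.3149.
Then d_6 ≈ d_5·(d_5/d_4)^p = 1.4151e-5·(0.00280963)^2.3149 = 1.4151e-5·1.2413e-06 ≈ 1.757e-11.

1.8e-11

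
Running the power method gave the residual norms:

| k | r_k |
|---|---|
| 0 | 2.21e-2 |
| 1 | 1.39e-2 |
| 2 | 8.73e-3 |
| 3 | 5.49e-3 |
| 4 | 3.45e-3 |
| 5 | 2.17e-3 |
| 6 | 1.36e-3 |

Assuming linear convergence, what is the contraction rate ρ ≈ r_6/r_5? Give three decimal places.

ρ ≈ r_6/r_5 = 1.36e-3/2.17e-3 = 0.62673

0.627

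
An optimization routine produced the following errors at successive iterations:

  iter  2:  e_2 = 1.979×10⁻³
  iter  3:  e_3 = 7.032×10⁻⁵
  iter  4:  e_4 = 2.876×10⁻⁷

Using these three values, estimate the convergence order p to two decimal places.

p ≈ ln(e_4/e_3) / ln(e_3/e_2)
  = ln(2.876×10⁻⁷/7.032×10⁻⁵) / ln(7.032×10⁻⁵/1.979×10⁻³)
  = ln(0.00408987) / ln(0.0355331)
  = -5.49924 / -3.33729 ≈ 1.64782

1.65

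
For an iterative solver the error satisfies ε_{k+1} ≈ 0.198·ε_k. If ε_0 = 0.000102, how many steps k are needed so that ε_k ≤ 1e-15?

After k steps, ε_k ≈ 0.000102·0.198^k.
Need 0.198^k ≤ 1e-15/0.000102 = 9.80392e-12.
k ≥ ln(9.80392e-12)/ln(0.198) = -25.3482/-1.61949 = 15.652.
Smallest integer k = 16.

16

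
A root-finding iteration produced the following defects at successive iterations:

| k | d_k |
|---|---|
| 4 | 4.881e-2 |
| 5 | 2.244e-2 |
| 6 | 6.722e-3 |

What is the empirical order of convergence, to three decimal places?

1.551

p ≈ ln(d_6/d_5) / ln(d_5/d_4)
  = ln(6.722e-3/2.244e-2) / ln(2.244e-2/4.881e-2)
  = ln(0.299554) / ln(0.459742)
  = -1.205461 / -0.777090 ≈ 1.551250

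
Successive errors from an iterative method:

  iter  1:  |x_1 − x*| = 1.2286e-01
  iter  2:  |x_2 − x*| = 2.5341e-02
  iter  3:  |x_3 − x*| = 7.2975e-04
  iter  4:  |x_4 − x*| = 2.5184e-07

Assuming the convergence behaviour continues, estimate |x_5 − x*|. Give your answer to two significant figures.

First estimate the order: p ≈ ln(|x_4 − x*|/|x_3 − x*|) / ln(|x_3 − x*|/|x_2 − x*|) = ln(2.5184e-07/7.2975e-04)/ln(7.2975e-04/2.5341e-02) = ln(0.000345104)/ln(0.0287972) ≈ 2.2471.
Then |x_5 − x*| ≈ |x_4 − x*|·(|x_4 − x*|/|x_3 − x*|)^p = 2.5184e-07·(0.000345104)^2.2471 = 2.5184e-07·1.66122e-08 ≈ 4.184e-15.

4.2e-15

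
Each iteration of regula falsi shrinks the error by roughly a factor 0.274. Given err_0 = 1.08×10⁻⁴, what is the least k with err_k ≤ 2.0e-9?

After k steps, err_k ≈ 1.08×10⁻⁴·0.274^k.
Need 0.274^k ≤ 2.0e-9/1.08×10⁻⁴ = 1.85185e-05.
k ≥ ln(1.85185e-05)/ln(0.274) = -10.8967/-1.29463 = 8.417.
Smallest integer k = 9.

9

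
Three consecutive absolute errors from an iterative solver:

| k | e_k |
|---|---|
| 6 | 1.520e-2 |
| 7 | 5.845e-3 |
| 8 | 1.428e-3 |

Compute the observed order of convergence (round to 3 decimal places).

p ≈ ln(e_8/e_7) / ln(e_7/e_6)
  = ln(1.428e-3/5.845e-3) / ln(5.845e-3/1.520e-2)
  = ln(0.244311) / ln(0.384539)
  = -1.409313 / -0.955710 ≈ 1.474624

1.475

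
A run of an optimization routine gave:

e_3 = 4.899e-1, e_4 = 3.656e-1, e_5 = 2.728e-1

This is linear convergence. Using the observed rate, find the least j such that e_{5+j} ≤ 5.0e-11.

77

Rate ρ ≈ e_5/e_4 = 2.728e-1/3.656e-1 = 0.7462.
After j more steps, e_{5+j} ≈ 2.728e-1·ρ^j; need ρ^j ≤ 5.0e-11/2.728e-1 = 1.83284e-10.
j ≥ ln(1.83284e-10)/ln(0.7462) = -22.4200/-0.29276 = 76.582.
So 77 more iterations are needed.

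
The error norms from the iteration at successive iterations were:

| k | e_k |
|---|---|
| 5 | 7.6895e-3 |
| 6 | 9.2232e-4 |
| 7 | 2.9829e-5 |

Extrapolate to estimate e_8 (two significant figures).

1.2e-7

First estimate the order: p ≈ ln(e_7/e_6) / ln(e_6/e_5) = ln(2.9829e-5/9.2232e-4)/ln(9.2232e-4/7.6895e-3) = ln(0.0323413)/ln(0.119945) ≈ 1.6180.
Then e_8 ≈ e_7·(e_7/e_6)^p = 2.9829e-5·(0.0323413)^1.6180 = 2.9829e-5·0.00387961 ≈ 1.157e-07.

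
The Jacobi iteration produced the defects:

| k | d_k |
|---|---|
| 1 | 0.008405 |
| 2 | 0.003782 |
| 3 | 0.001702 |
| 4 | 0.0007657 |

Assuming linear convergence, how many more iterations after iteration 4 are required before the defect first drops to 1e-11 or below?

Rate ρ ≈ d_4/d_3 = 0.0007657/0.001702 = 0.4499.
After j more steps, d_{4+j} ≈ 0.0007657·ρ^j; need ρ^j ≤ 1e-11/0.0007657 = 1.30599e-08.
j ≥ ln(1.30599e-08)/ln(0.4499) = -18.1537/-0.79873 = 22.728.
So 23 more iterations are needed.

23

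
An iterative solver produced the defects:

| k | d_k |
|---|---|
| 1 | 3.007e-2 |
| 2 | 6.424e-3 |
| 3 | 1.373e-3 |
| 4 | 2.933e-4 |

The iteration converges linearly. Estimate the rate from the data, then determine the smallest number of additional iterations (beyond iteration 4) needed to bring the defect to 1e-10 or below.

Rate ρ ≈ d_4/d_3 = 2.933e-4/1.373e-3 = 0.2136.
After j more steps, d_{4+j} ≈ 2.933e-4·ρ^j; need ρ^j ≤ 1e-10/2.933e-4 = 3.40948e-07.
j ≥ ln(3.40948e-07)/ln(0.2136) = -14.8915/-1.54365 = 9.647.
So 10 more iterations are needed.

10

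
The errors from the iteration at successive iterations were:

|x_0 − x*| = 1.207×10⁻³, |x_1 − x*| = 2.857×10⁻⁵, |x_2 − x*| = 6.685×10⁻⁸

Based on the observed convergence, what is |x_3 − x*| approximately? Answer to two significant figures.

First estimate the order: p ≈ ln(|x_2 − x*|/|x_1 − x*|) / ln(|x_1 − x*|/|x_0 − x*|) = ln(6.685×10⁻⁸/2.857×10⁻⁵)/ln(2.857×10⁻⁵/1.207×10⁻³) = ln(0.00233987)/ln(0.0236703) ≈ 1.6182.
Then |x_3 − x*| ≈ |x_2 − x*|·(|x_2 − x*|/|x_1 − x*|)^p = 6.685×10⁻⁸·(0.00233987)^1.6182 = 6.685×10⁻⁸·5.53129e-05 ≈ 3.698e-12.

3.7e-12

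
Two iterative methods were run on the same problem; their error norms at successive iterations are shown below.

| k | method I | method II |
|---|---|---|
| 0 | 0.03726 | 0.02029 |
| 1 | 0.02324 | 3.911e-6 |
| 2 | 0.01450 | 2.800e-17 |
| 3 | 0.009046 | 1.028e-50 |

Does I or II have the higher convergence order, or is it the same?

Method I: p ≈ ln(0.009046/0.01450)/ln(0.01450/0.02324) ≈ 1.00.
Method II: p ≈ ln(1.028e-50/2.800e-17)/ln(2.800e-17/3.911e-6) ≈ 3.00.
Method II has the higher order (≈3.0 vs ≈1.0).

II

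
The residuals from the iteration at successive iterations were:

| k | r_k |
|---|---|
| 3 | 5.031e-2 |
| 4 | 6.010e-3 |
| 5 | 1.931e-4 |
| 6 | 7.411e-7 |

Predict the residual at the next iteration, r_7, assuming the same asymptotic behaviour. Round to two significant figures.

9.1e-11

First estimate the order: p ≈ ln(r_6/r_5) / ln(r_5/r_4) = ln(7.411e-7/1.931e-4)/ln(1.931e-4/6.010e-3) = ln(0.00383791)/ln(0.0321298) ≈ 1.6181.
Then r_7 ≈ r_6·(r_6/r_5)^p = 7.411e-7·(0.00383791)^1.6181 = 7.411e-7·0.00012326 ≈ 9.135e-11.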